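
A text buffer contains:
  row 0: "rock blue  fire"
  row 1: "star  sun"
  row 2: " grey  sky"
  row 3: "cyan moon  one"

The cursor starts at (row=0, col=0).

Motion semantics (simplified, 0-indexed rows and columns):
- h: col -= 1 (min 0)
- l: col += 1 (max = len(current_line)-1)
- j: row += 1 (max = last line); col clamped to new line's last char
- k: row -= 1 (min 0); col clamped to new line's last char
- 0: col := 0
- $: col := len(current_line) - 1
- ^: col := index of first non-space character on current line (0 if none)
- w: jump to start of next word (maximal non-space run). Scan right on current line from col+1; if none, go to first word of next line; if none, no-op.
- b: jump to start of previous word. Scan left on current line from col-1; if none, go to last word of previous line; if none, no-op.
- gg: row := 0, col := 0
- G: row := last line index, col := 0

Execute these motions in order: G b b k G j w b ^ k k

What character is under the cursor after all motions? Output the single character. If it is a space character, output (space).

After 1 (G): row=3 col=0 char='c'
After 2 (b): row=2 col=7 char='s'
After 3 (b): row=2 col=1 char='g'
After 4 (k): row=1 col=1 char='t'
After 5 (G): row=3 col=0 char='c'
After 6 (j): row=3 col=0 char='c'
After 7 (w): row=3 col=5 char='m'
After 8 (b): row=3 col=0 char='c'
After 9 (^): row=3 col=0 char='c'
After 10 (k): row=2 col=0 char='_'
After 11 (k): row=1 col=0 char='s'

Answer: s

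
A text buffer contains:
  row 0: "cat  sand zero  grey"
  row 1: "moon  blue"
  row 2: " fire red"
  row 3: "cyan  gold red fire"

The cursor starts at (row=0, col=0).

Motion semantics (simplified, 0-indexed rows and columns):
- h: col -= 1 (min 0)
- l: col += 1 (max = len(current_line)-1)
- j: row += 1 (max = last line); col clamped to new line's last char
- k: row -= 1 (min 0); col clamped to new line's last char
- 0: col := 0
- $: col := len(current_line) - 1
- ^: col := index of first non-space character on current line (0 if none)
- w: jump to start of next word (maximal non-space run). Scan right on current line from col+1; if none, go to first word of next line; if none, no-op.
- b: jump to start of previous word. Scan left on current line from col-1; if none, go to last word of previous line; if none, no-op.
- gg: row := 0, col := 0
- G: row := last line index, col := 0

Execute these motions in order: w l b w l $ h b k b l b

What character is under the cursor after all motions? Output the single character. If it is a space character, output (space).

Answer: z

Derivation:
After 1 (w): row=0 col=5 char='s'
After 2 (l): row=0 col=6 char='a'
After 3 (b): row=0 col=5 char='s'
After 4 (w): row=0 col=10 char='z'
After 5 (l): row=0 col=11 char='e'
After 6 ($): row=0 col=19 char='y'
After 7 (h): row=0 col=18 char='e'
After 8 (b): row=0 col=16 char='g'
After 9 (k): row=0 col=16 char='g'
After 10 (b): row=0 col=10 char='z'
After 11 (l): row=0 col=11 char='e'
After 12 (b): row=0 col=10 char='z'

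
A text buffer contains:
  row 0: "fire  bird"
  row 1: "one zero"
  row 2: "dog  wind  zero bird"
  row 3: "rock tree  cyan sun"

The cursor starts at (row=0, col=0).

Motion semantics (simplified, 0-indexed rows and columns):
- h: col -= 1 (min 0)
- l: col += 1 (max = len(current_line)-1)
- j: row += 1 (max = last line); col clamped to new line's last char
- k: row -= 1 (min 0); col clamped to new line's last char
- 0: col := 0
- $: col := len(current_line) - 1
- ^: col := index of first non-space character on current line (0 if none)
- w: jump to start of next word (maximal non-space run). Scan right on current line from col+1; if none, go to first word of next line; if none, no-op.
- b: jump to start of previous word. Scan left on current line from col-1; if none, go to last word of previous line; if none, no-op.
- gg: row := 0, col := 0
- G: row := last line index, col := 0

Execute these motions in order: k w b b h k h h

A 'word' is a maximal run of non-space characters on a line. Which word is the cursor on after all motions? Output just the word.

After 1 (k): row=0 col=0 char='f'
After 2 (w): row=0 col=6 char='b'
After 3 (b): row=0 col=0 char='f'
After 4 (b): row=0 col=0 char='f'
After 5 (h): row=0 col=0 char='f'
After 6 (k): row=0 col=0 char='f'
After 7 (h): row=0 col=0 char='f'
After 8 (h): row=0 col=0 char='f'

Answer: fire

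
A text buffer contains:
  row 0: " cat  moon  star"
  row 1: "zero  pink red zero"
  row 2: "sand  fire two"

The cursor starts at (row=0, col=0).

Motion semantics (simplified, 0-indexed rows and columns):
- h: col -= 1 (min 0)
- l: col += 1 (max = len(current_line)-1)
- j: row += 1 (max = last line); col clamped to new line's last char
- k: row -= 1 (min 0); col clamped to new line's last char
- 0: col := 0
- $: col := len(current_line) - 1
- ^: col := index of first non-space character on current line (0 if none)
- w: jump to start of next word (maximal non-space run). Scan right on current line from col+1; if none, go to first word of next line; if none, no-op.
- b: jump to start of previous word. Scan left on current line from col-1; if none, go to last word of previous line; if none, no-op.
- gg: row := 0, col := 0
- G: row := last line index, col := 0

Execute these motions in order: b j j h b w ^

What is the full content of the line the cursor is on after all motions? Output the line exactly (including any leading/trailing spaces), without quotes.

Answer: sand  fire two

Derivation:
After 1 (b): row=0 col=0 char='_'
After 2 (j): row=1 col=0 char='z'
After 3 (j): row=2 col=0 char='s'
After 4 (h): row=2 col=0 char='s'
After 5 (b): row=1 col=15 char='z'
After 6 (w): row=2 col=0 char='s'
After 7 (^): row=2 col=0 char='s'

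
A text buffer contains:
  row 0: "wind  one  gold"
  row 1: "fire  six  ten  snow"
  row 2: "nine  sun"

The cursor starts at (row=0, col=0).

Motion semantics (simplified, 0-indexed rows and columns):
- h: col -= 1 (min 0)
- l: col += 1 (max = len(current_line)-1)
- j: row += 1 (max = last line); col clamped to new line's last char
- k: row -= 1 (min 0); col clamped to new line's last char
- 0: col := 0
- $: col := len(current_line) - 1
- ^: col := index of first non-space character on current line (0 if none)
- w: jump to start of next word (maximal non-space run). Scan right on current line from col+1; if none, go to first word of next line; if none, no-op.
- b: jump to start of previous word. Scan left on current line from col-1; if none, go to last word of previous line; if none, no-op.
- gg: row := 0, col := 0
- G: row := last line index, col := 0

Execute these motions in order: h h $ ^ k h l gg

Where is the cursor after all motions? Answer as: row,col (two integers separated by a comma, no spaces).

Answer: 0,0

Derivation:
After 1 (h): row=0 col=0 char='w'
After 2 (h): row=0 col=0 char='w'
After 3 ($): row=0 col=14 char='d'
After 4 (^): row=0 col=0 char='w'
After 5 (k): row=0 col=0 char='w'
After 6 (h): row=0 col=0 char='w'
After 7 (l): row=0 col=1 char='i'
After 8 (gg): row=0 col=0 char='w'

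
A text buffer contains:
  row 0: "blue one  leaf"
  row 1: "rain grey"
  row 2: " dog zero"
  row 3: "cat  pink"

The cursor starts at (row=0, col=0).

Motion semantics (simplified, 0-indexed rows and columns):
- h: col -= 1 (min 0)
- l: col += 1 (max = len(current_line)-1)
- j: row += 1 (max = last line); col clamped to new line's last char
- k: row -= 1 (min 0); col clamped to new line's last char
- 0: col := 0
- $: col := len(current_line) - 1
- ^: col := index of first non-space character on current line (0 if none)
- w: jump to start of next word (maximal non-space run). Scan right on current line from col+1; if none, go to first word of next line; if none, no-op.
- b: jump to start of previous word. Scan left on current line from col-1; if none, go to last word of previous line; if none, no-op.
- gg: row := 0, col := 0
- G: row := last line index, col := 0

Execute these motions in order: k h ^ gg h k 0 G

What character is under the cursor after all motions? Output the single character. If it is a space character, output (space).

Answer: c

Derivation:
After 1 (k): row=0 col=0 char='b'
After 2 (h): row=0 col=0 char='b'
After 3 (^): row=0 col=0 char='b'
After 4 (gg): row=0 col=0 char='b'
After 5 (h): row=0 col=0 char='b'
After 6 (k): row=0 col=0 char='b'
After 7 (0): row=0 col=0 char='b'
After 8 (G): row=3 col=0 char='c'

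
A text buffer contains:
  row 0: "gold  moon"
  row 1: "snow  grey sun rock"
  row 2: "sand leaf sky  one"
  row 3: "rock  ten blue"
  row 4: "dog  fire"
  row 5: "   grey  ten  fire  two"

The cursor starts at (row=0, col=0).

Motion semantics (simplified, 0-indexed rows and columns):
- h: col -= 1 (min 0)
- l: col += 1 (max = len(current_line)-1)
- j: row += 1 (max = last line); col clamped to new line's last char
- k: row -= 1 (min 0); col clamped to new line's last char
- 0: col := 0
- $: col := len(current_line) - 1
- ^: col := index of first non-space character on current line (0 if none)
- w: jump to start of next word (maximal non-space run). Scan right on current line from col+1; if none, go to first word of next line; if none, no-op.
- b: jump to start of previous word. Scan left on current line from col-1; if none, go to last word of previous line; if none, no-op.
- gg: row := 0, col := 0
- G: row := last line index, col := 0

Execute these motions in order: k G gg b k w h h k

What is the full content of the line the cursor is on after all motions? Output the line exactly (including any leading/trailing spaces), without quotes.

After 1 (k): row=0 col=0 char='g'
After 2 (G): row=5 col=0 char='_'
After 3 (gg): row=0 col=0 char='g'
After 4 (b): row=0 col=0 char='g'
After 5 (k): row=0 col=0 char='g'
After 6 (w): row=0 col=6 char='m'
After 7 (h): row=0 col=5 char='_'
After 8 (h): row=0 col=4 char='_'
After 9 (k): row=0 col=4 char='_'

Answer: gold  moon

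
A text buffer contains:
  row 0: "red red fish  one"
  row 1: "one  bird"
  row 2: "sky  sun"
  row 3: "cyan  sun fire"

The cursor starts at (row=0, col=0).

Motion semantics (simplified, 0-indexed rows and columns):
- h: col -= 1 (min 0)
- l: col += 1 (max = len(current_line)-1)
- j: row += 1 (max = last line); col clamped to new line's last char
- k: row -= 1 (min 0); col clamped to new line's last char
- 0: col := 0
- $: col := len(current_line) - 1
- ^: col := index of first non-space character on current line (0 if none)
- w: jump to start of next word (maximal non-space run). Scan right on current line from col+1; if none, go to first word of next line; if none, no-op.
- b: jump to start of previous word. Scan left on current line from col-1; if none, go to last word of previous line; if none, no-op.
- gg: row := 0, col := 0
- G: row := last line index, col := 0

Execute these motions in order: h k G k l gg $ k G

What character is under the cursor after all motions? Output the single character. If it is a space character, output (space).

After 1 (h): row=0 col=0 char='r'
After 2 (k): row=0 col=0 char='r'
After 3 (G): row=3 col=0 char='c'
After 4 (k): row=2 col=0 char='s'
After 5 (l): row=2 col=1 char='k'
After 6 (gg): row=0 col=0 char='r'
After 7 ($): row=0 col=16 char='e'
After 8 (k): row=0 col=16 char='e'
After 9 (G): row=3 col=0 char='c'

Answer: c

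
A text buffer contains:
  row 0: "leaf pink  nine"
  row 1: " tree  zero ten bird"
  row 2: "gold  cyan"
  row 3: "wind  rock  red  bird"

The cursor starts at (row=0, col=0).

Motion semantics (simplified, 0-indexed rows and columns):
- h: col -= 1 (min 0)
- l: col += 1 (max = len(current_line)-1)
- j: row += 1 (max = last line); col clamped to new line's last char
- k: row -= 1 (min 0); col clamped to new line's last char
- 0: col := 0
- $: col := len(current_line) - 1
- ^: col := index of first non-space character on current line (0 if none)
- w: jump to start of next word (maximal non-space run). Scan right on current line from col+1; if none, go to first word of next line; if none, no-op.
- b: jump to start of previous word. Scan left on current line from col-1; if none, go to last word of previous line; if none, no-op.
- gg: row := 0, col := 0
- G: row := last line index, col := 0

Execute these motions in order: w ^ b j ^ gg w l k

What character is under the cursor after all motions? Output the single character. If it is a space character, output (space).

Answer: i

Derivation:
After 1 (w): row=0 col=5 char='p'
After 2 (^): row=0 col=0 char='l'
After 3 (b): row=0 col=0 char='l'
After 4 (j): row=1 col=0 char='_'
After 5 (^): row=1 col=1 char='t'
After 6 (gg): row=0 col=0 char='l'
After 7 (w): row=0 col=5 char='p'
After 8 (l): row=0 col=6 char='i'
After 9 (k): row=0 col=6 char='i'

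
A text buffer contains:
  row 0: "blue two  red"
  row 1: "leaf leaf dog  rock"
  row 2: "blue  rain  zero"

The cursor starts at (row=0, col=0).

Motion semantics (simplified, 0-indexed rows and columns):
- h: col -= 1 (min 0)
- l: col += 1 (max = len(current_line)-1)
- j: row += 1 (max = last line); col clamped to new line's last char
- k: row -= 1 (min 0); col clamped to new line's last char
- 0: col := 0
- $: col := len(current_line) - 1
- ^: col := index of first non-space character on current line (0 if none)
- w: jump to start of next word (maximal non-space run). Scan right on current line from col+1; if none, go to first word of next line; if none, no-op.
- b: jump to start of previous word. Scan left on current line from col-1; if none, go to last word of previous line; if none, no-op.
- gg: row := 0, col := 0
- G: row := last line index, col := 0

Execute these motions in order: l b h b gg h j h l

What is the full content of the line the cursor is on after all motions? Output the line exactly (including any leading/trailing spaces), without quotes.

Answer: leaf leaf dog  rock

Derivation:
After 1 (l): row=0 col=1 char='l'
After 2 (b): row=0 col=0 char='b'
After 3 (h): row=0 col=0 char='b'
After 4 (b): row=0 col=0 char='b'
After 5 (gg): row=0 col=0 char='b'
After 6 (h): row=0 col=0 char='b'
After 7 (j): row=1 col=0 char='l'
After 8 (h): row=1 col=0 char='l'
After 9 (l): row=1 col=1 char='e'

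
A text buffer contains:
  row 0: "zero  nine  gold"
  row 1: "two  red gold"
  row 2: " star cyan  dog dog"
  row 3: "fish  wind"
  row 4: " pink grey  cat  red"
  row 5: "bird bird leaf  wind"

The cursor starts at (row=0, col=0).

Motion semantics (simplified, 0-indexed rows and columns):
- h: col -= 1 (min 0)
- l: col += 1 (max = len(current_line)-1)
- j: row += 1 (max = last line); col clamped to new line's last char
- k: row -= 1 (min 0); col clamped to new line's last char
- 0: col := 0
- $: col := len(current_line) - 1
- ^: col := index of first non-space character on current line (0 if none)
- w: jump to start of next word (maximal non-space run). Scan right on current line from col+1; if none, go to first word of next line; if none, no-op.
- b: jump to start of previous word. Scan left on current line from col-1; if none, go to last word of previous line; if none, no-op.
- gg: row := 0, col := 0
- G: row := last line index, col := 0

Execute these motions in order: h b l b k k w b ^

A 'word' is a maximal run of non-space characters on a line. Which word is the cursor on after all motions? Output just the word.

After 1 (h): row=0 col=0 char='z'
After 2 (b): row=0 col=0 char='z'
After 3 (l): row=0 col=1 char='e'
After 4 (b): row=0 col=0 char='z'
After 5 (k): row=0 col=0 char='z'
After 6 (k): row=0 col=0 char='z'
After 7 (w): row=0 col=6 char='n'
After 8 (b): row=0 col=0 char='z'
After 9 (^): row=0 col=0 char='z'

Answer: zero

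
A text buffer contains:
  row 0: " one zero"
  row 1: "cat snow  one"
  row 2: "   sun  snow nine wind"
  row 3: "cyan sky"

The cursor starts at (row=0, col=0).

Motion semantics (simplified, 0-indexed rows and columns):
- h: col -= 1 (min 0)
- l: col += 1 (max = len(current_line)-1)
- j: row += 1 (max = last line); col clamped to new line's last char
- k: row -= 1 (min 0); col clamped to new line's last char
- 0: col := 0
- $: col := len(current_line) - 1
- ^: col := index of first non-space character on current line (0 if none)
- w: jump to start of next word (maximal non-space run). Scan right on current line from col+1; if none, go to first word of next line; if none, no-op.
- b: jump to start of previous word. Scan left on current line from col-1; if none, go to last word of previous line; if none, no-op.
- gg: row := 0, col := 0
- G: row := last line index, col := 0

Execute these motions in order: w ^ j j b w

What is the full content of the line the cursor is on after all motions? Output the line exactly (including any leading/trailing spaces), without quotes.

After 1 (w): row=0 col=1 char='o'
After 2 (^): row=0 col=1 char='o'
After 3 (j): row=1 col=1 char='a'
After 4 (j): row=2 col=1 char='_'
After 5 (b): row=1 col=10 char='o'
After 6 (w): row=2 col=3 char='s'

Answer:    sun  snow nine wind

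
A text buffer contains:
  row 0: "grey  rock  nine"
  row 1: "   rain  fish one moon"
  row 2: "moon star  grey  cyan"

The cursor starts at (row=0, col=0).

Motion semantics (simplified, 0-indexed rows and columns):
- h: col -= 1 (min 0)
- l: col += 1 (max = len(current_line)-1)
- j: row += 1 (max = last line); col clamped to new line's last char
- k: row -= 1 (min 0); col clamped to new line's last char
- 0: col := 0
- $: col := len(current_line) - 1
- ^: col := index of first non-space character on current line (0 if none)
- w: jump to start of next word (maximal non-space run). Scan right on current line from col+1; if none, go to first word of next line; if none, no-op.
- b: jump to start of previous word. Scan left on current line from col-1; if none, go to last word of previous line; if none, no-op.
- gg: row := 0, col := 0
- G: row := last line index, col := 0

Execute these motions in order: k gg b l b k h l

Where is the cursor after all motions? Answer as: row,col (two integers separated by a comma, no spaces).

After 1 (k): row=0 col=0 char='g'
After 2 (gg): row=0 col=0 char='g'
After 3 (b): row=0 col=0 char='g'
After 4 (l): row=0 col=1 char='r'
After 5 (b): row=0 col=0 char='g'
After 6 (k): row=0 col=0 char='g'
After 7 (h): row=0 col=0 char='g'
After 8 (l): row=0 col=1 char='r'

Answer: 0,1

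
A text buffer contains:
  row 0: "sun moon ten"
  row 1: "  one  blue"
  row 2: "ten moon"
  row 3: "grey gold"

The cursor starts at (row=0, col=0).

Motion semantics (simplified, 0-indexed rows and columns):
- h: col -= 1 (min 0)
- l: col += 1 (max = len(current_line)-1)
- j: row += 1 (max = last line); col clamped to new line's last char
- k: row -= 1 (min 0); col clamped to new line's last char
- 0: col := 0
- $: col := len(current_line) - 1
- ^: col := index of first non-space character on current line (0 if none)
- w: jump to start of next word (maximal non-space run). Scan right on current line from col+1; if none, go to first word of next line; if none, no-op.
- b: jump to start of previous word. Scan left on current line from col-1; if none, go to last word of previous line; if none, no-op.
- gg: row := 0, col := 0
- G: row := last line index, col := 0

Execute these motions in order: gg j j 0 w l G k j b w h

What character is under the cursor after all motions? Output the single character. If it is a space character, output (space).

After 1 (gg): row=0 col=0 char='s'
After 2 (j): row=1 col=0 char='_'
After 3 (j): row=2 col=0 char='t'
After 4 (0): row=2 col=0 char='t'
After 5 (w): row=2 col=4 char='m'
After 6 (l): row=2 col=5 char='o'
After 7 (G): row=3 col=0 char='g'
After 8 (k): row=2 col=0 char='t'
After 9 (j): row=3 col=0 char='g'
After 10 (b): row=2 col=4 char='m'
After 11 (w): row=3 col=0 char='g'
After 12 (h): row=3 col=0 char='g'

Answer: g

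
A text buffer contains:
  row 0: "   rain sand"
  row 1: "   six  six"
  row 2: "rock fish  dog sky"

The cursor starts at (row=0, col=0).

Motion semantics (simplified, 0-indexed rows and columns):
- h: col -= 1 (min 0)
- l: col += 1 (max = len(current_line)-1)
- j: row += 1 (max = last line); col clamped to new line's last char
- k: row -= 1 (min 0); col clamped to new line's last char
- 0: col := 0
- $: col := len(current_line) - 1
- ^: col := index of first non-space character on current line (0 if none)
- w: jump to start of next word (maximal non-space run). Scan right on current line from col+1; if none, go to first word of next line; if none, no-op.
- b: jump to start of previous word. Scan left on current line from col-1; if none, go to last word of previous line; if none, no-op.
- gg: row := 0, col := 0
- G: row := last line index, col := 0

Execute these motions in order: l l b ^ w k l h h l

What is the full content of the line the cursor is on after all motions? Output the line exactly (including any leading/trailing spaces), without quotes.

Answer:    rain sand

Derivation:
After 1 (l): row=0 col=1 char='_'
After 2 (l): row=0 col=2 char='_'
After 3 (b): row=0 col=2 char='_'
After 4 (^): row=0 col=3 char='r'
After 5 (w): row=0 col=8 char='s'
After 6 (k): row=0 col=8 char='s'
After 7 (l): row=0 col=9 char='a'
After 8 (h): row=0 col=8 char='s'
After 9 (h): row=0 col=7 char='_'
After 10 (l): row=0 col=8 char='s'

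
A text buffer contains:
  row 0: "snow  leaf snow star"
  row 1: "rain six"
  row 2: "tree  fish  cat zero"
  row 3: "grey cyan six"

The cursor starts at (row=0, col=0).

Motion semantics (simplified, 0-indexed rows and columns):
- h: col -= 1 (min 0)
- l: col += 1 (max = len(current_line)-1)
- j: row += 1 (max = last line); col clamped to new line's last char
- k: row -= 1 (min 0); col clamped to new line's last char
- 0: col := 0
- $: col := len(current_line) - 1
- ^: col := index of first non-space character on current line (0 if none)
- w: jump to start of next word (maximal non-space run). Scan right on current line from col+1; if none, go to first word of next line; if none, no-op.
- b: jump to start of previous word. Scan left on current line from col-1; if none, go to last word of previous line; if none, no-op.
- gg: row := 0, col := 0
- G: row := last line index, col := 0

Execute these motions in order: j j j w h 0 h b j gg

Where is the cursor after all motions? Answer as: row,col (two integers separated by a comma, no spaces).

After 1 (j): row=1 col=0 char='r'
After 2 (j): row=2 col=0 char='t'
After 3 (j): row=3 col=0 char='g'
After 4 (w): row=3 col=5 char='c'
After 5 (h): row=3 col=4 char='_'
After 6 (0): row=3 col=0 char='g'
After 7 (h): row=3 col=0 char='g'
After 8 (b): row=2 col=16 char='z'
After 9 (j): row=3 col=12 char='x'
After 10 (gg): row=0 col=0 char='s'

Answer: 0,0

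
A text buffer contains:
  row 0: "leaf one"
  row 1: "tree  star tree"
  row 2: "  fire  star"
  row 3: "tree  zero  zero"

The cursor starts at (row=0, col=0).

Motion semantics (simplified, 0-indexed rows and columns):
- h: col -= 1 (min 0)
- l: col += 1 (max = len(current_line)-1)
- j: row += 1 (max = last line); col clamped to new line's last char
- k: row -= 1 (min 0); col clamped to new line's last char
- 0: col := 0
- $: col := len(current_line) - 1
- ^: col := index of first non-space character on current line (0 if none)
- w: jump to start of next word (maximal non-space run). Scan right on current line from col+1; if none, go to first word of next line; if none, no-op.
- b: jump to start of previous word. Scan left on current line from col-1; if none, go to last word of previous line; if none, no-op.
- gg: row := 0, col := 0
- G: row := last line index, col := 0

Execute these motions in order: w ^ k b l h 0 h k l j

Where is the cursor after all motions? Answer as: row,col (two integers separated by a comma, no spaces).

After 1 (w): row=0 col=5 char='o'
After 2 (^): row=0 col=0 char='l'
After 3 (k): row=0 col=0 char='l'
After 4 (b): row=0 col=0 char='l'
After 5 (l): row=0 col=1 char='e'
After 6 (h): row=0 col=0 char='l'
After 7 (0): row=0 col=0 char='l'
After 8 (h): row=0 col=0 char='l'
After 9 (k): row=0 col=0 char='l'
After 10 (l): row=0 col=1 char='e'
After 11 (j): row=1 col=1 char='r'

Answer: 1,1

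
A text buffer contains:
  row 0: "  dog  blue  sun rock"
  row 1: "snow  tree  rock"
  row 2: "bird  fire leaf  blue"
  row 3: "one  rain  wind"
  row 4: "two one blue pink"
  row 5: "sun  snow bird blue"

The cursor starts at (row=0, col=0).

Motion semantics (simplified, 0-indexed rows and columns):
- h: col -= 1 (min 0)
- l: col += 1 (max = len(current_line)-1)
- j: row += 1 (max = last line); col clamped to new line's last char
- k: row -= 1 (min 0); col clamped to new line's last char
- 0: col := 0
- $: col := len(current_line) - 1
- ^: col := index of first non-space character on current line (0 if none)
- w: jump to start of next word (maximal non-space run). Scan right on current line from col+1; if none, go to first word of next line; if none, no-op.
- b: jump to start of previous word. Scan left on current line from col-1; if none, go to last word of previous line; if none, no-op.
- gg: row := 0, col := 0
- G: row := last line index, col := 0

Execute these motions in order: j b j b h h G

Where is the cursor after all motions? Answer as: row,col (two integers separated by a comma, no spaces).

Answer: 5,0

Derivation:
After 1 (j): row=1 col=0 char='s'
After 2 (b): row=0 col=17 char='r'
After 3 (j): row=1 col=15 char='k'
After 4 (b): row=1 col=12 char='r'
After 5 (h): row=1 col=11 char='_'
After 6 (h): row=1 col=10 char='_'
After 7 (G): row=5 col=0 char='s'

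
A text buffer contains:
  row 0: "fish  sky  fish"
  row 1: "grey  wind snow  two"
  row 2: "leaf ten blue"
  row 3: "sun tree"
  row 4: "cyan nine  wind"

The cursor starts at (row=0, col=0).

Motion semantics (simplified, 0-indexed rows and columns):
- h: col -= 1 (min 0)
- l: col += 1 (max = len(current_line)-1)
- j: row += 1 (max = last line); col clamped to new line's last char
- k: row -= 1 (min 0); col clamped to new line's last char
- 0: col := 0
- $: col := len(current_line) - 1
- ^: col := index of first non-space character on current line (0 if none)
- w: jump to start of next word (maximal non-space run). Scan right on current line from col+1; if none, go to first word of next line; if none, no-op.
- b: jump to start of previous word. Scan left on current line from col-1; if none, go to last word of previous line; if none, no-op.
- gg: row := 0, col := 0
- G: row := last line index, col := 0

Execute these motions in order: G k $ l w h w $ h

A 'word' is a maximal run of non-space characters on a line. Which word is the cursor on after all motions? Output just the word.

After 1 (G): row=4 col=0 char='c'
After 2 (k): row=3 col=0 char='s'
After 3 ($): row=3 col=7 char='e'
After 4 (l): row=3 col=7 char='e'
After 5 (w): row=4 col=0 char='c'
After 6 (h): row=4 col=0 char='c'
After 7 (w): row=4 col=5 char='n'
After 8 ($): row=4 col=14 char='d'
After 9 (h): row=4 col=13 char='n'

Answer: wind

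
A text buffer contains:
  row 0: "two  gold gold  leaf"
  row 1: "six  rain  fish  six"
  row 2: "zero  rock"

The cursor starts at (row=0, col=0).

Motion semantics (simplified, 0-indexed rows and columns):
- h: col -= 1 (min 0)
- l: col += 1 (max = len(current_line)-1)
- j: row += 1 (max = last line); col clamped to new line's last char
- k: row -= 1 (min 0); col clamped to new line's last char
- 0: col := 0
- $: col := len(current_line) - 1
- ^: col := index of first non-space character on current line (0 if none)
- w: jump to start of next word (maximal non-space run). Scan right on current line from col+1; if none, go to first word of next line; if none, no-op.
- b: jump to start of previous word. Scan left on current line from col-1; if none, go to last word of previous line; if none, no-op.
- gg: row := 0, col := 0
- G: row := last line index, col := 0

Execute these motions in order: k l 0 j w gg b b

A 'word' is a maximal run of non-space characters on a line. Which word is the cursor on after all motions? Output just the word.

After 1 (k): row=0 col=0 char='t'
After 2 (l): row=0 col=1 char='w'
After 3 (0): row=0 col=0 char='t'
After 4 (j): row=1 col=0 char='s'
After 5 (w): row=1 col=5 char='r'
After 6 (gg): row=0 col=0 char='t'
After 7 (b): row=0 col=0 char='t'
After 8 (b): row=0 col=0 char='t'

Answer: two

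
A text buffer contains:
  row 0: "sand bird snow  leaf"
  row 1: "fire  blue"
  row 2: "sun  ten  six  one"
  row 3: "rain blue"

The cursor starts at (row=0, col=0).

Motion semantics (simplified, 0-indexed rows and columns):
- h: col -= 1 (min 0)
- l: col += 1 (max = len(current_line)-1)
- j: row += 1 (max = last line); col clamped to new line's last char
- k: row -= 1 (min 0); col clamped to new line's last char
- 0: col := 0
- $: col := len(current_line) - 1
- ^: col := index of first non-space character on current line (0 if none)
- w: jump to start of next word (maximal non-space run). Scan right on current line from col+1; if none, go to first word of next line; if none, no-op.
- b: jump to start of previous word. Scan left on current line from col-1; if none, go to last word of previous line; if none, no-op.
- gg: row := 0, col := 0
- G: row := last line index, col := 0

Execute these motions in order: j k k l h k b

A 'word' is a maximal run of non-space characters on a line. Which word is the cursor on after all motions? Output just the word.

After 1 (j): row=1 col=0 char='f'
After 2 (k): row=0 col=0 char='s'
After 3 (k): row=0 col=0 char='s'
After 4 (l): row=0 col=1 char='a'
After 5 (h): row=0 col=0 char='s'
After 6 (k): row=0 col=0 char='s'
After 7 (b): row=0 col=0 char='s'

Answer: sand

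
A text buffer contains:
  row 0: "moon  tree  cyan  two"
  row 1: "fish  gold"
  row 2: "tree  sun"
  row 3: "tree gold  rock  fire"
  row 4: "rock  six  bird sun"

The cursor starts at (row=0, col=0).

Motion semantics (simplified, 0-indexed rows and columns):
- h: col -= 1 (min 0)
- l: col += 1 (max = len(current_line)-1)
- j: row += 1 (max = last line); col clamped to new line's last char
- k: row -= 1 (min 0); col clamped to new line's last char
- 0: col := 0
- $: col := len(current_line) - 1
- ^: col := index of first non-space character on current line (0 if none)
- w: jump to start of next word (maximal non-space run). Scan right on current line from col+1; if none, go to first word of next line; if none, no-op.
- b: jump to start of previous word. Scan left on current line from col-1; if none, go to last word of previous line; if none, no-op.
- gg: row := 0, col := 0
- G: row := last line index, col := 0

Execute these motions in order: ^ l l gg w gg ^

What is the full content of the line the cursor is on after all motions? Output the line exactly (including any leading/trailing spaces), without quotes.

Answer: moon  tree  cyan  two

Derivation:
After 1 (^): row=0 col=0 char='m'
After 2 (l): row=0 col=1 char='o'
After 3 (l): row=0 col=2 char='o'
After 4 (gg): row=0 col=0 char='m'
After 5 (w): row=0 col=6 char='t'
After 6 (gg): row=0 col=0 char='m'
After 7 (^): row=0 col=0 char='m'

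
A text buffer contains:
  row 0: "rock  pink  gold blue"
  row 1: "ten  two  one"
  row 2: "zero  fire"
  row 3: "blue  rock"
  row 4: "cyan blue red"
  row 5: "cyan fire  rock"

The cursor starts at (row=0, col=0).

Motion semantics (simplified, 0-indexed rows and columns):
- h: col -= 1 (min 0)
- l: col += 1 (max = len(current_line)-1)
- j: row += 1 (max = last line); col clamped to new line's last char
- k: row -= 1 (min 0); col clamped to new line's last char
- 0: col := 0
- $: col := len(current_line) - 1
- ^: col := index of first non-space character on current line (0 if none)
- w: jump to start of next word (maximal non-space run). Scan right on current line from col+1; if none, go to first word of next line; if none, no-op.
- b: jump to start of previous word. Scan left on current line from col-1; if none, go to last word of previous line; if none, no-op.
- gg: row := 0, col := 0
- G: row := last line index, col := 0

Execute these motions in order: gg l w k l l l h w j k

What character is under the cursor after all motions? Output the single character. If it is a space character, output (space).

Answer: g

Derivation:
After 1 (gg): row=0 col=0 char='r'
After 2 (l): row=0 col=1 char='o'
After 3 (w): row=0 col=6 char='p'
After 4 (k): row=0 col=6 char='p'
After 5 (l): row=0 col=7 char='i'
After 6 (l): row=0 col=8 char='n'
After 7 (l): row=0 col=9 char='k'
After 8 (h): row=0 col=8 char='n'
After 9 (w): row=0 col=12 char='g'
After 10 (j): row=1 col=12 char='e'
After 11 (k): row=0 col=12 char='g'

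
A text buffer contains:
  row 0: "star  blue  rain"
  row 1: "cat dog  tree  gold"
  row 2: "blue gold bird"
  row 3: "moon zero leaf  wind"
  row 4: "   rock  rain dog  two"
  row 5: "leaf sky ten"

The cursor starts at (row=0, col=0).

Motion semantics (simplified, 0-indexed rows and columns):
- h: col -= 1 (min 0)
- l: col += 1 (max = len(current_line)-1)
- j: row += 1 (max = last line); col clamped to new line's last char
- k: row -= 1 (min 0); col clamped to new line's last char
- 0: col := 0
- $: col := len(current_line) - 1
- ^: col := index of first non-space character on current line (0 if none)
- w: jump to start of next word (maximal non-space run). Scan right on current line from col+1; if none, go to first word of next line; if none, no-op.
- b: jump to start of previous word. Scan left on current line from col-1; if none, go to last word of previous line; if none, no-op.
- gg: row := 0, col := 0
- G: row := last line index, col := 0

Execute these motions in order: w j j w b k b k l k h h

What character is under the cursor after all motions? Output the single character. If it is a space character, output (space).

Answer: r

Derivation:
After 1 (w): row=0 col=6 char='b'
After 2 (j): row=1 col=6 char='g'
After 3 (j): row=2 col=6 char='o'
After 4 (w): row=2 col=10 char='b'
After 5 (b): row=2 col=5 char='g'
After 6 (k): row=1 col=5 char='o'
After 7 (b): row=1 col=4 char='d'
After 8 (k): row=0 col=4 char='_'
After 9 (l): row=0 col=5 char='_'
After 10 (k): row=0 col=5 char='_'
After 11 (h): row=0 col=4 char='_'
After 12 (h): row=0 col=3 char='r'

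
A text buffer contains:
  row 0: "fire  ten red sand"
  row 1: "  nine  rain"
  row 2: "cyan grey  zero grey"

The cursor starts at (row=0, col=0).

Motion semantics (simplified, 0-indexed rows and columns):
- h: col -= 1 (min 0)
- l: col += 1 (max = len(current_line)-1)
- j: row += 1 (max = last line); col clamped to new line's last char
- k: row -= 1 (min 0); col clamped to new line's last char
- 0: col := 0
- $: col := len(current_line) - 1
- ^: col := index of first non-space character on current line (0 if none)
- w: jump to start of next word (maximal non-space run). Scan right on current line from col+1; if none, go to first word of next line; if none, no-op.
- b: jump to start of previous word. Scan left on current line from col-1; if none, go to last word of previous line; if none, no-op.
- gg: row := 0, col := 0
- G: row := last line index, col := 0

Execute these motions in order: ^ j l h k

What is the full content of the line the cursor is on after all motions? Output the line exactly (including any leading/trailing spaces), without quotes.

Answer: fire  ten red sand

Derivation:
After 1 (^): row=0 col=0 char='f'
After 2 (j): row=1 col=0 char='_'
After 3 (l): row=1 col=1 char='_'
After 4 (h): row=1 col=0 char='_'
After 5 (k): row=0 col=0 char='f'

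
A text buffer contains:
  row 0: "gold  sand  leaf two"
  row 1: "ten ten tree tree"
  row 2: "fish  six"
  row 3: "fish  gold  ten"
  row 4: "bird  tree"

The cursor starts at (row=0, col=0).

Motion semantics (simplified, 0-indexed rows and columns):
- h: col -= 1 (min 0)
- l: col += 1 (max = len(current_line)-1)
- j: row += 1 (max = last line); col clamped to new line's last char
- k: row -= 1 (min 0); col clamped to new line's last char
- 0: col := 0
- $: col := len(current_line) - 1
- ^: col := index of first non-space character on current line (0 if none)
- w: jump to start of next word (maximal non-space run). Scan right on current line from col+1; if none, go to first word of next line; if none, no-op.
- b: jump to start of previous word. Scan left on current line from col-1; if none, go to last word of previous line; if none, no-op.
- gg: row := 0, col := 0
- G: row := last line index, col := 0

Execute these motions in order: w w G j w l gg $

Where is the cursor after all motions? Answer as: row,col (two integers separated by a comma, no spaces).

After 1 (w): row=0 col=6 char='s'
After 2 (w): row=0 col=12 char='l'
After 3 (G): row=4 col=0 char='b'
After 4 (j): row=4 col=0 char='b'
After 5 (w): row=4 col=6 char='t'
After 6 (l): row=4 col=7 char='r'
After 7 (gg): row=0 col=0 char='g'
After 8 ($): row=0 col=19 char='o'

Answer: 0,19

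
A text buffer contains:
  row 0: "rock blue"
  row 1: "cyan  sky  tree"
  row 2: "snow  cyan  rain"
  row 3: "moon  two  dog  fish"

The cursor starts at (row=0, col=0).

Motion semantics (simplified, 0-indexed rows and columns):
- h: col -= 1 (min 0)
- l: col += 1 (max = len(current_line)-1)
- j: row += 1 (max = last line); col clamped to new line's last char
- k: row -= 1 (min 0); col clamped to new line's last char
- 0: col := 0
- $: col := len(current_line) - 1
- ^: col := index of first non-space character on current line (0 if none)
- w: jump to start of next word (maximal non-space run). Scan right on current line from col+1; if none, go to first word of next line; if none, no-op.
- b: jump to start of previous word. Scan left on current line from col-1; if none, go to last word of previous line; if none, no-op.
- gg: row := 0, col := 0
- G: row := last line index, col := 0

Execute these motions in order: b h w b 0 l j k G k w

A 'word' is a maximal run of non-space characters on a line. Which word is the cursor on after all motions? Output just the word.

After 1 (b): row=0 col=0 char='r'
After 2 (h): row=0 col=0 char='r'
After 3 (w): row=0 col=5 char='b'
After 4 (b): row=0 col=0 char='r'
After 5 (0): row=0 col=0 char='r'
After 6 (l): row=0 col=1 char='o'
After 7 (j): row=1 col=1 char='y'
After 8 (k): row=0 col=1 char='o'
After 9 (G): row=3 col=0 char='m'
After 10 (k): row=2 col=0 char='s'
After 11 (w): row=2 col=6 char='c'

Answer: cyan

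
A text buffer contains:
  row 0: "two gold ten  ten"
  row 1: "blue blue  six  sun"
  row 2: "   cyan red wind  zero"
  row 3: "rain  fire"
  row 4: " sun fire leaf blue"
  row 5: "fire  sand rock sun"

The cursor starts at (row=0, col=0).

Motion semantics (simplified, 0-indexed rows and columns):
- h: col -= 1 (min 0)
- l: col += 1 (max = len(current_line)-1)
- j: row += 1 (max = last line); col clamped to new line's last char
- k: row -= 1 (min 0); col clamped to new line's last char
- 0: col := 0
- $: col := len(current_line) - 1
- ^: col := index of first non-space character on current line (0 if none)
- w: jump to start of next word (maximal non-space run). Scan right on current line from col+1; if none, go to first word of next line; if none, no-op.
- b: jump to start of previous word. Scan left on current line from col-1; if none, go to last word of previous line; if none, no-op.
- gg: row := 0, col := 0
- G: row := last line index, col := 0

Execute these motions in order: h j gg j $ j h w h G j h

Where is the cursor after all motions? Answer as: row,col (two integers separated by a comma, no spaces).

Answer: 5,0

Derivation:
After 1 (h): row=0 col=0 char='t'
After 2 (j): row=1 col=0 char='b'
After 3 (gg): row=0 col=0 char='t'
After 4 (j): row=1 col=0 char='b'
After 5 ($): row=1 col=18 char='n'
After 6 (j): row=2 col=18 char='z'
After 7 (h): row=2 col=17 char='_'
After 8 (w): row=2 col=18 char='z'
After 9 (h): row=2 col=17 char='_'
After 10 (G): row=5 col=0 char='f'
After 11 (j): row=5 col=0 char='f'
After 12 (h): row=5 col=0 char='f'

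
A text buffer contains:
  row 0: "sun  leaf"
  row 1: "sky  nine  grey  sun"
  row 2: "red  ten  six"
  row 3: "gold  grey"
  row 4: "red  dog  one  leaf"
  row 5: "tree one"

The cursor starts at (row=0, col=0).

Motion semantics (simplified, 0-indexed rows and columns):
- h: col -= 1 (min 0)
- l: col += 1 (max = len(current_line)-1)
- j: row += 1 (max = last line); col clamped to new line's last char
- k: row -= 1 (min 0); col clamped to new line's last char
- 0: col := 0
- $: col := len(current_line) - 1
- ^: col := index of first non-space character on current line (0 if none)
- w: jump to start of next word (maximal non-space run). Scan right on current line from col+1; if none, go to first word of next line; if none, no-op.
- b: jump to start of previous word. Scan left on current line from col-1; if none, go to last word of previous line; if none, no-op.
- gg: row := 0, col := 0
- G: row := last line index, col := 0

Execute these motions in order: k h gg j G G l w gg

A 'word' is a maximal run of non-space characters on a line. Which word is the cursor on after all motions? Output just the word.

After 1 (k): row=0 col=0 char='s'
After 2 (h): row=0 col=0 char='s'
After 3 (gg): row=0 col=0 char='s'
After 4 (j): row=1 col=0 char='s'
After 5 (G): row=5 col=0 char='t'
After 6 (G): row=5 col=0 char='t'
After 7 (l): row=5 col=1 char='r'
After 8 (w): row=5 col=5 char='o'
After 9 (gg): row=0 col=0 char='s'

Answer: sun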